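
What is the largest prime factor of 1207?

1207 = 17 · 71
71 is prime.
So 1207 = 17 · 71; the largest prime factor is 71.

71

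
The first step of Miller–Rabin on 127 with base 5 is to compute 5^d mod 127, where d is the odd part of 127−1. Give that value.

127 − 1 = 126 = 2^1 · 63, so d = 63.
5^1 ≡ 5 (mod 127)
5^2 ≡ 5^2 = 25 ≡ 25 (mod 127)
5^4 ≡ 25^2 = 625 ≡ 117 (mod 127)
5^8 ≡ 117^2 = 13689 ≡ 100 (mod 127)
5^16 ≡ 100^2 = 10000 ≡ 94 (mod 127)
5^32 ≡ 94^2 = 8836 ≡ 73 (mod 127)
63 = 32 + 16 + 8 + 4 + 2 + 1 in binary powers of 2.
So 5^63 ≡ 73 · 94 · 100 · 117 · 25 · 5 ≡ 126 (mod 127).
Since 5^d ≡ 126 (mod 127), base 5 does not prove 127 composite.

126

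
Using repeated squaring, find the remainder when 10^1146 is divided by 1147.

10^1 ≡ 10 (mod 1147)
10^2 ≡ 10^2 = 100 ≡ 100 (mod 1147)
10^4 ≡ 100^2 = 10000 ≡ 824 (mod 1147)
10^8 ≡ 824^2 = 678976 ≡ 1099 (mod 1147)
10^16 ≡ 1099^2 = 1207801 ≡ 10 (mod 1147)
10^32 ≡ 10^2 = 100 ≡ 100 (mod 1147)
10^64 ≡ 100^2 = 10000 ≡ 824 (mod 1147)
10^128 ≡ 824^2 = 678976 ≡ 1099 (mod 1147)
10^256 ≡ 1099^2 = 1207801 ≡ 10 (mod 1147)
10^512 ≡ 10^2 = 100 ≡ 100 (mod 1147)
10^1024 ≡ 100^2 = 10000 ≡ 824 (mod 1147)
1146 = 1024 + 64 + 32 + 16 + 8 + 2 in binary powers of 2.
So 10^1146 ≡ 824 · 824 · 100 · 10 · 1099 · 100 ≡ 963 (mod 1147).
Since 963 ≠ 1, base 10 is a Fermat witness: 1147 is composite.

963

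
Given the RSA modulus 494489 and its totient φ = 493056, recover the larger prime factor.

857

φ(n) = (p−1)(q−1) = n − (p+q) + 1, so p + q = 494489 − 493056 + 1 = 1434.
p and q are the roots of t² − 1434t + 494489 = 0.
Discriminant: 1434² − 4·494489 = 2056356 − 1977956 = 78400; √78400 = 280.
q = (1434 − 280)/2 = 577, p = (1434 + 280)/2 = 857.
Check: 577 · 857 = 494489.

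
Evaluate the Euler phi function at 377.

336

Factor: 377 = 13 · 29.
φ(377) = (13−1) · (29−1) = 12 · 28 = 336.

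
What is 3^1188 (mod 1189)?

3^1 ≡ 3 (mod 1189)
3^2 ≡ 3^2 = 9 ≡ 9 (mod 1189)
3^4 ≡ 9^2 = 81 ≡ 81 (mod 1189)
3^8 ≡ 81^2 = 6561 ≡ 616 (mod 1189)
3^16 ≡ 616^2 = 379456 ≡ 165 (mod 1189)
3^32 ≡ 165^2 = 27225 ≡ 1067 (mod 1189)
3^64 ≡ 1067^2 = 1138489 ≡ 616 (mod 1189)
3^128 ≡ 616^2 = 379456 ≡ 165 (mod 1189)
3^256 ≡ 165^2 = 27225 ≡ 1067 (mod 1189)
3^512 ≡ 1067^2 = 1138489 ≡ 616 (mod 1189)
3^1024 ≡ 616^2 = 379456 ≡ 165 (mod 1189)
1188 = 1024 + 128 + 32 + 4 in binary powers of 2.
So 3^1188 ≡ 165 · 165 · 1067 · 81 ≡ 1147 (mod 1189).
Since 1147 ≠ 1, base 3 is a Fermat witness: 1189 is composite.

1147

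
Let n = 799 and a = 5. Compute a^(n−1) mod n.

440

5^1 ≡ 5 (mod 799)
5^2 ≡ 5^2 = 25 ≡ 25 (mod 799)
5^4 ≡ 25^2 = 625 ≡ 625 (mod 799)
5^8 ≡ 625^2 = 390625 ≡ 713 (mod 799)
5^16 ≡ 713^2 = 508369 ≡ 205 (mod 799)
5^32 ≡ 205^2 = 42025 ≡ 477 (mod 799)
5^64 ≡ 477^2 = 227529 ≡ 613 (mod 799)
5^128 ≡ 613^2 = 375769 ≡ 239 (mod 799)
5^256 ≡ 239^2 = 57121 ≡ 392 (mod 799)
5^512 ≡ 392^2 = 153664 ≡ 256 (mod 799)
798 = 512 + 256 + 16 + 8 + 4 + 2 in binary powers of 2.
So 5^798 ≡ 256 · 392 · 205 · 713 · 625 · 25 ≡ 440 (mod 799).
Since 440 ≠ 1, base 5 is a Fermat witness: 799 is composite.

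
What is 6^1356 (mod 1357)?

6^1 ≡ 6 (mod 1357)
6^2 ≡ 6^2 = 36 ≡ 36 (mod 1357)
6^4 ≡ 36^2 = 1296 ≡ 1296 (mod 1357)
6^8 ≡ 1296^2 = 1679616 ≡ 1007 (mod 1357)
6^16 ≡ 1007^2 = 1014049 ≡ 370 (mod 1357)
6^32 ≡ 370^2 = 136900 ≡ 1200 (mod 1357)
6^64 ≡ 1200^2 = 1440000 ≡ 223 (mod 1357)
6^128 ≡ 223^2 = 49729 ≡ 877 (mod 1357)
6^256 ≡ 877^2 = 769129 ≡ 1067 (mod 1357)
6^512 ≡ 1067^2 = 1138489 ≡ 1323 (mod 1357)
6^1024 ≡ 1323^2 = 1750329 ≡ 1156 (mod 1357)
1356 = 1024 + 256 + 64 + 8 + 4 in binary powers of 2.
So 6^1356 ≡ 1156 · 1067 · 223 · 1007 · 1296 ≡ 1090 (mod 1357).
Since 1090 ≠ 1, base 6 is a Fermat witness: 1357 is composite.

1090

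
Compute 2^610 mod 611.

101

2^1 ≡ 2 (mod 611)
2^2 ≡ 2^2 = 4 ≡ 4 (mod 611)
2^4 ≡ 4^2 = 16 ≡ 16 (mod 611)
2^8 ≡ 16^2 = 256 ≡ 256 (mod 611)
2^16 ≡ 256^2 = 65536 ≡ 159 (mod 611)
2^32 ≡ 159^2 = 25281 ≡ 230 (mod 611)
2^64 ≡ 230^2 = 52900 ≡ 354 (mod 611)
2^128 ≡ 354^2 = 125316 ≡ 61 (mod 611)
2^256 ≡ 61^2 = 3721 ≡ 55 (mod 611)
2^512 ≡ 55^2 = 3025 ≡ 581 (mod 611)
610 = 512 + 64 + 32 + 2 in binary powers of 2.
So 2^610 ≡ 581 · 354 · 230 · 4 ≡ 101 (mod 611).
Since 101 ≠ 1, base 2 is a Fermat witness: 611 is composite.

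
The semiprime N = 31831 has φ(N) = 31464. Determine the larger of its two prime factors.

229

φ(n) = (p−1)(q−1) = n − (p+q) + 1, so p + q = 31831 − 31464 + 1 = 368.
p and q are the roots of t² − 368t + 31831 = 0.
Discriminant: 368² − 4·31831 = 135424 − 127324 = 8100; √8100 = 90.
q = (368 − 90)/2 = 139, p = (368 + 90)/2 = 229.
Check: 139 · 229 = 31831.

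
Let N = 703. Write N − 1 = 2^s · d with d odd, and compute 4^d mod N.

628

703 − 1 = 702 = 2^1 · 351, so d = 351.
4^1 ≡ 4 (mod 703)
4^2 ≡ 4^2 = 16 ≡ 16 (mod 703)
4^4 ≡ 16^2 = 256 ≡ 256 (mod 703)
4^8 ≡ 256^2 = 65536 ≡ 157 (mod 703)
4^16 ≡ 157^2 = 24649 ≡ 44 (mod 703)
4^32 ≡ 44^2 = 1936 ≡ 530 (mod 703)
4^64 ≡ 530^2 = 280900 ≡ 403 (mod 703)
4^128 ≡ 403^2 = 162409 ≡ 16 (mod 703)
4^256 ≡ 16^2 = 256 ≡ 256 (mod 703)
351 = 256 + 64 + 16 + 8 + 4 + 2 + 1 in binary powers of 2.
So 4^351 ≡ 256 · 403 · 44 · 157 · 256 · 16 · 4 ≡ 628 (mod 703).
Squaring chain: 628; never reaches −1, so base 4 is a Miller–Rabin witness that 703 is composite.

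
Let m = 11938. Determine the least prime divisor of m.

2

11938 is even: 2 divides it.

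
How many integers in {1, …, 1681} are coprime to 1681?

Factor: 1681 = 41^2.
φ(1681) = 41^1·(41−1) = 1640.

1640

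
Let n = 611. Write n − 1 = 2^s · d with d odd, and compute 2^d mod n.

611 − 1 = 610 = 2^1 · 305, so d = 305.
2^1 ≡ 2 (mod 611)
2^2 ≡ 2^2 = 4 ≡ 4 (mod 611)
2^4 ≡ 4^2 = 16 ≡ 16 (mod 611)
2^8 ≡ 16^2 = 256 ≡ 256 (mod 611)
2^16 ≡ 256^2 = 65536 ≡ 159 (mod 611)
2^32 ≡ 159^2 = 25281 ≡ 230 (mod 611)
2^64 ≡ 230^2 = 52900 ≡ 354 (mod 611)
2^128 ≡ 354^2 = 125316 ≡ 61 (mod 611)
2^256 ≡ 61^2 = 3721 ≡ 55 (mod 611)
305 = 256 + 32 + 16 + 1 in binary powers of 2.
So 2^305 ≡ 55 · 230 · 159 · 2 ≡ 487 (mod 611).
Squaring chain: 487; never reaches −1, so base 2 is a Miller–Rabin witness that 611 is composite.

487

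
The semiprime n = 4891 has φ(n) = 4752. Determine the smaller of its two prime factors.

φ(n) = (p−1)(q−1) = n − (p+q) + 1, so p + q = 4891 − 4752 + 1 = 140.
p and q are the roots of t² − 140t + 4891 = 0.
Discriminant: 140² − 4·4891 = 19600 − 19564 = 36; √36 = 6.
q = (140 − 6)/2 = 67, p = (140 + 6)/2 = 73.
Check: 67 · 73 = 4891.

67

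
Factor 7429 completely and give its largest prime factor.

7429 = 17 · 437
437 = 19 · 23
23 is prime.
So 7429 = 17 · 19 · 23; the largest prime factor is 23.

23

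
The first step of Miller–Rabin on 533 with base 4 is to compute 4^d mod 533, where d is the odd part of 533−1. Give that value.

433

533 − 1 = 532 = 2^2 · 133, so d = 133.
4^1 ≡ 4 (mod 533)
4^2 ≡ 4^2 = 16 ≡ 16 (mod 533)
4^4 ≡ 16^2 = 256 ≡ 256 (mod 533)
4^8 ≡ 256^2 = 65536 ≡ 510 (mod 533)
4^16 ≡ 510^2 = 260100 ≡ 529 (mod 533)
4^32 ≡ 529^2 = 279841 ≡ 16 (mod 533)
4^64 ≡ 16^2 = 256 ≡ 256 (mod 533)
4^128 ≡ 256^2 = 65536 ≡ 510 (mod 533)
133 = 128 + 4 + 1 in binary powers of 2.
So 4^133 ≡ 510 · 256 · 4 ≡ 433 (mod 533).
Squaring chain: 433 → 406; never reaches −1, so base 4 is a Miller–Rabin witness that 533 is composite.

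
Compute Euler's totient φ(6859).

6498

Factor: 6859 = 19^3.
φ(6859) = 19^2·(19−1) = 6498.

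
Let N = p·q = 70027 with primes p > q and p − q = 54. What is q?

Since p = q + 54, we have 70027 = q(q + 54), so q² + 54q − 70027 = 0.
Discriminant: 54² + 4·70027 = 2916 + 280108 = 283024; √283024 = 532.
q = (−54 + 532)/2 = 239, and p = q + 54 = 293.
Check: 239 · 293 = 70027.

239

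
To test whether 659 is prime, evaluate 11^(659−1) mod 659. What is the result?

11^1 ≡ 11 (mod 659)
11^2 ≡ 11^2 = 121 ≡ 121 (mod 659)
11^4 ≡ 121^2 = 14641 ≡ 143 (mod 659)
11^8 ≡ 143^2 = 20449 ≡ 20 (mod 659)
11^16 ≡ 20^2 = 400 ≡ 400 (mod 659)
11^32 ≡ 400^2 = 160000 ≡ 522 (mod 659)
11^64 ≡ 522^2 = 272484 ≡ 317 (mod 659)
11^128 ≡ 317^2 = 100489 ≡ 321 (mod 659)
11^256 ≡ 321^2 = 103041 ≡ 237 (mod 659)
11^512 ≡ 237^2 = 56169 ≡ 154 (mod 659)
658 = 512 + 128 + 16 + 2 in binary powers of 2.
So 11^658 ≡ 154 · 321 · 400 · 121 ≡ 1 (mod 659).
Since the result is 1, base 11 gives no evidence that 659 is composite.

1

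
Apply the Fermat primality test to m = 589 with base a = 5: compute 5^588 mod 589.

5^1 ≡ 5 (mod 589)
5^2 ≡ 5^2 = 25 ≡ 25 (mod 589)
5^4 ≡ 25^2 = 625 ≡ 36 (mod 589)
5^8 ≡ 36^2 = 1296 ≡ 118 (mod 589)
5^16 ≡ 118^2 = 13924 ≡ 377 (mod 589)
5^32 ≡ 377^2 = 142129 ≡ 180 (mod 589)
5^64 ≡ 180^2 = 32400 ≡ 5 (mod 589)
5^128 ≡ 5^2 = 25 ≡ 25 (mod 589)
5^256 ≡ 25^2 = 625 ≡ 36 (mod 589)
5^512 ≡ 36^2 = 1296 ≡ 118 (mod 589)
588 = 512 + 64 + 8 + 4 in binary powers of 2.
So 5^588 ≡ 118 · 5 · 118 · 36 ≡ 125 (mod 589).
Since 125 ≠ 1, base 5 is a Fermat witness: 589 is composite.

125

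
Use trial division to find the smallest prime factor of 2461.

23

2461 is odd.
Digit sum 13, not divisible by 3.
Ends in 1: not divisible by 5.
7: 2461 = 7·351 + 4
11: 2461 = 11·223 + 8
13: 2461 = 13·189 + 4
17: 2461 = 17·144 + 13
19: 2461 = 19·129 + 10
23: 2461 = 23·107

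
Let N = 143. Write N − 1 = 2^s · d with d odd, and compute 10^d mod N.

43

143 − 1 = 142 = 2^1 · 71, so d = 71.
10^1 ≡ 10 (mod 143)
10^2 ≡ 10^2 = 100 ≡ 100 (mod 143)
10^4 ≡ 100^2 = 10000 ≡ 133 (mod 143)
10^8 ≡ 133^2 = 17689 ≡ 100 (mod 143)
10^16 ≡ 100^2 = 10000 ≡ 133 (mod 143)
10^32 ≡ 133^2 = 17689 ≡ 100 (mod 143)
10^64 ≡ 100^2 = 10000 ≡ 133 (mod 143)
71 = 64 + 4 + 2 + 1 in binary powers of 2.
So 10^71 ≡ 133 · 133 · 100 · 10 ≡ 43 (mod 143).
Squaring chain: 43; never reaches −1, so base 10 is a Miller–Rabin witness that 143 is composite.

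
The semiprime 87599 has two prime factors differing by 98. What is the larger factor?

Since p = q + 98, we have 87599 = q(q + 98), so q² + 98q − 87599 = 0.
Discriminant: 98² + 4·87599 = 9604 + 350396 = 360000; √360000 = 600.
q = (−98 + 600)/2 = 251, and p = q + 98 = 349.
Check: 251 · 349 = 87599.

349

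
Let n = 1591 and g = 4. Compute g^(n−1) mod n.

4^1 ≡ 4 (mod 1591)
4^2 ≡ 4^2 = 16 ≡ 16 (mod 1591)
4^4 ≡ 16^2 = 256 ≡ 256 (mod 1591)
4^8 ≡ 256^2 = 65536 ≡ 305 (mod 1591)
4^16 ≡ 305^2 = 93025 ≡ 747 (mod 1591)
4^32 ≡ 747^2 = 558009 ≡ 1159 (mod 1591)
4^64 ≡ 1159^2 = 1343281 ≡ 477 (mod 1591)
4^128 ≡ 477^2 = 227529 ≡ 16 (mod 1591)
4^256 ≡ 16^2 = 256 ≡ 256 (mod 1591)
4^512 ≡ 256^2 = 65536 ≡ 305 (mod 1591)
4^1024 ≡ 305^2 = 93025 ≡ 747 (mod 1591)
1590 = 1024 + 512 + 32 + 16 + 4 + 2 in binary powers of 2.
So 4^1590 ≡ 747 · 305 · 1159 · 747 · 256 · 16 ≡ 692 (mod 1591).
Since 692 ≠ 1, base 4 is a Fermat witness: 1591 is composite.

692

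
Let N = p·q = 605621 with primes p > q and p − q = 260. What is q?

659

Since p = q + 260, we have 605621 = q(q + 260), so q² + 260q − 605621 = 0.
Discriminant: 260² + 4·605621 = 67600 + 2422484 = 2490084; √2490084 = 1578.
q = (−260 + 1578)/2 = 659, and p = q + 260 = 919.
Check: 659 · 919 = 605621.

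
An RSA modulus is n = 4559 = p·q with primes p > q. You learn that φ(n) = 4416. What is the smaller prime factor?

φ(n) = (p−1)(q−1) = n − (p+q) + 1, so p + q = 4559 − 4416 + 1 = 144.
p and q are the roots of t² − 144t + 4559 = 0.
Discriminant: 144² − 4·4559 = 20736 − 18236 = 2500; √2500 = 50.
q = (144 − 50)/2 = 47, p = (144 + 50)/2 = 97.
Check: 47 · 97 = 4559.

47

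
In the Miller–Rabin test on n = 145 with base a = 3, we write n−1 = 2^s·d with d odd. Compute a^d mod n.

145 − 1 = 144 = 2^4 · 9, so d = 9.
3^1 ≡ 3 (mod 145)
3^2 ≡ 3^2 = 9 ≡ 9 (mod 145)
3^4 ≡ 9^2 = 81 ≡ 81 (mod 145)
3^8 ≡ 81^2 = 6561 ≡ 36 (mod 145)
9 = 8 + 1 in binary powers of 2.
So 3^9 ≡ 36 · 3 ≡ 108 (mod 145).
Squaring chain: 108 → 64 → 36 → 136; never reaches −1, so base 3 is a Miller–Rabin witness that 145 is composite.

108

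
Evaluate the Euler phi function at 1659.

Factor: 1659 = 3 · 7 · 79.
φ(1659) = (3−1) · (7−1) · (79−1) = 2 · 6 · 78 = 936.

936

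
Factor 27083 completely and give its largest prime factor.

73

27083 = 7 · 3869
3869 = 53 · 73
73 is prime.
So 27083 = 7 · 53 · 73; the largest prime factor is 73.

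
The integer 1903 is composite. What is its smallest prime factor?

1903 is odd.
Digit sum 13, not divisible by 3.
Ends in 3: not divisible by 5.
7: 1903 = 7·271 + 6
11: 1903 = 11·173

11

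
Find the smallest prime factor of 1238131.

1238131 is odd.
Digit sum 19, not divisible by 3.
Ends in 1: not divisible by 5.
7: 1238131 = 7·176875 + 6
11: 1238131 = 11·112557 + 4
13: 1238131 = 13·95240 + 11
17: 1238131 = 17·72831 + 4
19: 1238131 = 19·65164 + 15
23: 1238131 = 23·53831 + 18
29: 1238131 = 29·42694 + 5
31: 1238131 = 31·39939 + 22
37: 1238131 = 37·33463

37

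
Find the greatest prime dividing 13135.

71

13135 = 5 · 2627
2627 = 37 · 71
71 is prime.
So 13135 = 5 · 37 · 71; the largest prime factor is 71.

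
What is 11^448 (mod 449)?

11^1 ≡ 11 (mod 449)
11^2 ≡ 11^2 = 121 ≡ 121 (mod 449)
11^4 ≡ 121^2 = 14641 ≡ 273 (mod 449)
11^8 ≡ 273^2 = 74529 ≡ 444 (mod 449)
11^16 ≡ 444^2 = 197136 ≡ 25 (mod 449)
11^32 ≡ 25^2 = 625 ≡ 176 (mod 449)
11^64 ≡ 176^2 = 30976 ≡ 444 (mod 449)
11^128 ≡ 444^2 = 197136 ≡ 25 (mod 449)
11^256 ≡ 25^2 = 625 ≡ 176 (mod 449)
448 = 256 + 128 + 64 in binary powers of 2.
So 11^448 ≡ 176 · 25 · 444 ≡ 1 (mod 449).
Since the result is 1, base 11 gives no evidence that 449 is composite.

1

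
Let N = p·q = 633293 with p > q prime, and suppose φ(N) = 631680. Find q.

673

φ(n) = (p−1)(q−1) = n − (p+q) + 1, so p + q = 633293 − 631680 + 1 = 1614.
p and q are the roots of t² − 1614t + 633293 = 0.
Discriminant: 1614² − 4·633293 = 2604996 − 2533172 = 71824; √71824 = 268.
q = (1614 − 268)/2 = 673, p = (1614 + 268)/2 = 941.
Check: 673 · 941 = 633293.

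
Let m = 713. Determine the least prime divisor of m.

23

713 is odd.
Digit sum 11, not divisible by 3.
Ends in 3: not divisible by 5.
7: 713 = 7·101 + 6
11: 713 = 11·64 + 9
13: 713 = 13·54 + 11
17: 713 = 17·41 + 16
19: 713 = 19·37 + 10
23: 713 = 23·31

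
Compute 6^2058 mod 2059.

1161

6^1 ≡ 6 (mod 2059)
6^2 ≡ 6^2 = 36 ≡ 36 (mod 2059)
6^4 ≡ 36^2 = 1296 ≡ 1296 (mod 2059)
6^8 ≡ 1296^2 = 1679616 ≡ 1531 (mod 2059)
6^16 ≡ 1531^2 = 2343961 ≡ 819 (mod 2059)
6^32 ≡ 819^2 = 670761 ≡ 1586 (mod 2059)
6^64 ≡ 1586^2 = 2515396 ≡ 1357 (mod 2059)
6^128 ≡ 1357^2 = 1841449 ≡ 703 (mod 2059)
6^256 ≡ 703^2 = 494209 ≡ 49 (mod 2059)
6^512 ≡ 49^2 = 2401 ≡ 342 (mod 2059)
6^1024 ≡ 342^2 = 116964 ≡ 1660 (mod 2059)
6^2048 ≡ 1660^2 = 2755600 ≡ 658 (mod 2059)
2058 = 2048 + 8 + 2 in binary powers of 2.
So 6^2058 ≡ 658 · 1531 · 36 ≡ 1161 (mod 2059).
Since 1161 ≠ 1, base 6 is a Fermat witness: 2059 is composite.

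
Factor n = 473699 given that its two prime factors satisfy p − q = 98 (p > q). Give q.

641

Since p = q + 98, we have 473699 = q(q + 98), so q² + 98q − 473699 = 0.
Discriminant: 98² + 4·473699 = 9604 + 1894796 = 1904400; √1904400 = 1380.
q = (−98 + 1380)/2 = 641, and p = q + 98 = 739.
Check: 641 · 739 = 473699.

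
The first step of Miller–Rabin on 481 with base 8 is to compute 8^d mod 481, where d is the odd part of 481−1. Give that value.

31

481 − 1 = 480 = 2^5 · 15, so d = 15.
8^1 ≡ 8 (mod 481)
8^2 ≡ 8^2 = 64 ≡ 64 (mod 481)
8^4 ≡ 64^2 = 4096 ≡ 248 (mod 481)
8^8 ≡ 248^2 = 61504 ≡ 417 (mod 481)
15 = 8 + 4 + 2 + 1 in binary powers of 2.
So 8^15 ≡ 417 · 248 · 64 · 8 ≡ 31 (mod 481).
Squaring chain: 31 → 480 → 1 → 1 → 1; reaches −1, so base 8 does not prove 481 composite.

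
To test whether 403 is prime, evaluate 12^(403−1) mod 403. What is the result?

12^1 ≡ 12 (mod 403)
12^2 ≡ 12^2 = 144 ≡ 144 (mod 403)
12^4 ≡ 144^2 = 20736 ≡ 183 (mod 403)
12^8 ≡ 183^2 = 33489 ≡ 40 (mod 403)
12^16 ≡ 40^2 = 1600 ≡ 391 (mod 403)
12^32 ≡ 391^2 = 152881 ≡ 144 (mod 403)
12^64 ≡ 144^2 = 20736 ≡ 183 (mod 403)
12^128 ≡ 183^2 = 33489 ≡ 40 (mod 403)
12^256 ≡ 40^2 = 1600 ≡ 391 (mod 403)
402 = 256 + 128 + 16 + 2 in binary powers of 2.
So 12^402 ≡ 391 · 40 · 391 · 144 ≡ 66 (mod 403).
Since 66 ≠ 1, base 12 is a Fermat witness: 403 is composite.

66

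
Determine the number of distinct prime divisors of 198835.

198835 = 5 · 39767
39767 = 7 · 5681
5681 = 13 · 437
437 = 19 · 23
198835 = 5 · 7 · 13 · 19 · 23, which has 5 distinct prime factors.

5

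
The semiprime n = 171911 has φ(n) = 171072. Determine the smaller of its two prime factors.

φ(n) = (p−1)(q−1) = n − (p+q) + 1, so p + q = 171911 − 171072 + 1 = 840.
p and q are the roots of t² − 840t + 171911 = 0.
Discriminant: 840² − 4·171911 = 705600 − 687644 = 17956; √17956 = 134.
q = (840 − 134)/2 = 353, p = (840 + 134)/2 = 487.
Check: 353 · 487 = 171911.

353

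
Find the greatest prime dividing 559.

559 = 13 · 43
43 is prime.
So 559 = 13 · 43; the largest prime factor is 43.

43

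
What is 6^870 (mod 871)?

6^1 ≡ 6 (mod 871)
6^2 ≡ 6^2 = 36 ≡ 36 (mod 871)
6^4 ≡ 36^2 = 1296 ≡ 425 (mod 871)
6^8 ≡ 425^2 = 180625 ≡ 328 (mod 871)
6^16 ≡ 328^2 = 107584 ≡ 451 (mod 871)
6^32 ≡ 451^2 = 203401 ≡ 458 (mod 871)
6^64 ≡ 458^2 = 209764 ≡ 724 (mod 871)
6^128 ≡ 724^2 = 524176 ≡ 705 (mod 871)
6^256 ≡ 705^2 = 497025 ≡ 555 (mod 871)
6^512 ≡ 555^2 = 308025 ≡ 562 (mod 871)
870 = 512 + 256 + 64 + 32 + 4 + 2 in binary powers of 2.
So 6^870 ≡ 562 · 555 · 724 · 458 · 425 · 36 ≡ 844 (mod 871).
Since 844 ≠ 1, base 6 is a Fermat witness: 871 is composite.

844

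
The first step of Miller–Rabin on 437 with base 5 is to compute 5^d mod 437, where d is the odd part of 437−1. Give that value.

290

437 − 1 = 436 = 2^2 · 109, so d = 109.
5^1 ≡ 5 (mod 437)
5^2 ≡ 5^2 = 25 ≡ 25 (mod 437)
5^4 ≡ 25^2 = 625 ≡ 188 (mod 437)
5^8 ≡ 188^2 = 35344 ≡ 384 (mod 437)
5^16 ≡ 384^2 = 147456 ≡ 187 (mod 437)
5^32 ≡ 187^2 = 34969 ≡ 9 (mod 437)
5^64 ≡ 9^2 = 81 ≡ 81 (mod 437)
109 = 64 + 32 + 8 + 4 + 1 in binary powers of 2.
So 5^109 ≡ 81 · 9 · 384 · 188 · 5 ≡ 290 (mod 437).
Squaring chain: 290 → 196; never reaches −1, so base 5 is a Miller–Rabin witness that 437 is composite.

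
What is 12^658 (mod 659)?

12^1 ≡ 12 (mod 659)
12^2 ≡ 12^2 = 144 ≡ 144 (mod 659)
12^4 ≡ 144^2 = 20736 ≡ 307 (mod 659)
12^8 ≡ 307^2 = 94249 ≡ 12 (mod 659)
12^16 ≡ 12^2 = 144 ≡ 144 (mod 659)
12^32 ≡ 144^2 = 20736 ≡ 307 (mod 659)
12^64 ≡ 307^2 = 94249 ≡ 12 (mod 659)
12^128 ≡ 12^2 = 144 ≡ 144 (mod 659)
12^256 ≡ 144^2 = 20736 ≡ 307 (mod 659)
12^512 ≡ 307^2 = 94249 ≡ 12 (mod 659)
658 = 512 + 128 + 16 + 2 in binary powers of 2.
So 12^658 ≡ 12 · 144 · 144 · 144 ≡ 1 (mod 659).
Since the result is 1, base 12 gives no evidence that 659 is composite.

1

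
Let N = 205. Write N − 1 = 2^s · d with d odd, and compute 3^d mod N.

205 − 1 = 204 = 2^2 · 51, so d = 51.
3^1 ≡ 3 (mod 205)
3^2 ≡ 3^2 = 9 ≡ 9 (mod 205)
3^4 ≡ 9^2 = 81 ≡ 81 (mod 205)
3^8 ≡ 81^2 = 6561 ≡ 1 (mod 205)
3^16 ≡ 1^2 = 1 ≡ 1 (mod 205)
3^32 ≡ 1^2 = 1 ≡ 1 (mod 205)
51 = 32 + 16 + 2 + 1 in binary powers of 2.
So 3^51 ≡ 1 · 1 · 9 · 3 ≡ 27 (mod 205).
Squaring chain: 27 → 114; never reaches −1, so base 3 is a Miller–Rabin witness that 205 is composite.

27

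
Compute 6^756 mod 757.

6^1 ≡ 6 (mod 757)
6^2 ≡ 6^2 = 36 ≡ 36 (mod 757)
6^4 ≡ 36^2 = 1296 ≡ 539 (mod 757)
6^8 ≡ 539^2 = 290521 ≡ 590 (mod 757)
6^16 ≡ 590^2 = 348100 ≡ 637 (mod 757)
6^32 ≡ 637^2 = 405769 ≡ 17 (mod 757)
6^64 ≡ 17^2 = 289 ≡ 289 (mod 757)
6^128 ≡ 289^2 = 83521 ≡ 251 (mod 757)
6^256 ≡ 251^2 = 63001 ≡ 170 (mod 757)
6^512 ≡ 170^2 = 28900 ≡ 134 (mod 757)
756 = 512 + 128 + 64 + 32 + 16 + 4 in binary powers of 2.
So 6^756 ≡ 134 · 251 · 289 · 17 · 637 · 539 ≡ 1 (mod 757).
Since the result is 1, base 6 gives no evidence that 757 is composite.

1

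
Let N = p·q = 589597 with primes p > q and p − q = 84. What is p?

Since p = q + 84, we have 589597 = q(q + 84), so q² + 84q − 589597 = 0.
Discriminant: 84² + 4·589597 = 7056 + 2358388 = 2365444; √2365444 = 1538.
q = (−84 + 1538)/2 = 727, and p = q + 84 = 811.
Check: 727 · 811 = 589597.

811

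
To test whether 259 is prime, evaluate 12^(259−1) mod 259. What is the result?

12^1 ≡ 12 (mod 259)
12^2 ≡ 12^2 = 144 ≡ 144 (mod 259)
12^4 ≡ 144^2 = 20736 ≡ 16 (mod 259)
12^8 ≡ 16^2 = 256 ≡ 256 (mod 259)
12^16 ≡ 256^2 = 65536 ≡ 9 (mod 259)
12^32 ≡ 9^2 = 81 ≡ 81 (mod 259)
12^64 ≡ 81^2 = 6561 ≡ 86 (mod 259)
12^128 ≡ 86^2 = 7396 ≡ 144 (mod 259)
12^256 ≡ 144^2 = 20736 ≡ 16 (mod 259)
258 = 256 + 2 in binary powers of 2.
So 12^258 ≡ 16 · 144 ≡ 232 (mod 259).
Since 232 ≠ 1, base 12 is a Fermat witness: 259 is composite.

232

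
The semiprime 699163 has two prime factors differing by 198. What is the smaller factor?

743

Since p = q + 198, we have 699163 = q(q + 198), so q² + 198q − 699163 = 0.
Discriminant: 198² + 4·699163 = 39204 + 2796652 = 2835856; √2835856 = 1684.
q = (−198 + 1684)/2 = 743, and p = q + 198 = 941.
Check: 743 · 941 = 699163.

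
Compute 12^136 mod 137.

1

12^1 ≡ 12 (mod 137)
12^2 ≡ 12^2 = 144 ≡ 7 (mod 137)
12^4 ≡ 7^2 = 49 ≡ 49 (mod 137)
12^8 ≡ 49^2 = 2401 ≡ 72 (mod 137)
12^16 ≡ 72^2 = 5184 ≡ 115 (mod 137)
12^32 ≡ 115^2 = 13225 ≡ 73 (mod 137)
12^64 ≡ 73^2 = 5329 ≡ 123 (mod 137)
12^128 ≡ 123^2 = 15129 ≡ 59 (mod 137)
136 = 128 + 8 in binary powers of 2.
So 12^136 ≡ 59 · 72 ≡ 1 (mod 137).
Since the result is 1, base 12 gives no evidence that 137 is composite.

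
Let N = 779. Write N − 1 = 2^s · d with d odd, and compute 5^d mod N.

779 − 1 = 778 = 2^1 · 389, so d = 389.
5^1 ≡ 5 (mod 779)
5^2 ≡ 5^2 = 25 ≡ 25 (mod 779)
5^4 ≡ 25^2 = 625 ≡ 625 (mod 779)
5^8 ≡ 625^2 = 390625 ≡ 346 (mod 779)
5^16 ≡ 346^2 = 119716 ≡ 529 (mod 779)
5^32 ≡ 529^2 = 279841 ≡ 180 (mod 779)
5^64 ≡ 180^2 = 32400 ≡ 461 (mod 779)
5^128 ≡ 461^2 = 212521 ≡ 633 (mod 779)
5^256 ≡ 633^2 = 400689 ≡ 283 (mod 779)
389 = 256 + 128 + 4 + 1 in binary powers of 2.
So 5^389 ≡ 283 · 633 · 625 · 5 ≡ 500 (mod 779).
Squaring chain: 500; never reaches −1, so base 5 is a Miller–Rabin witness that 779 is composite.

500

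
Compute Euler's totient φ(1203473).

Factor: 1203473 = 41 · 149 · 197.
φ(1203473) = (41−1) · (149−1) · (197−1) = 40 · 148 · 196 = 1160320.

1160320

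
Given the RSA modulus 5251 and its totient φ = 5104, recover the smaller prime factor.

59

φ(n) = (p−1)(q−1) = n − (p+q) + 1, so p + q = 5251 − 5104 + 1 = 148.
p and q are the roots of t² − 148t + 5251 = 0.
Discriminant: 148² − 4·5251 = 21904 − 21004 = 900; √900 = 30.
q = (148 − 30)/2 = 59, p = (148 + 30)/2 = 89.
Check: 59 · 89 = 5251.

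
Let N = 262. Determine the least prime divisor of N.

2

262 is even: 2 divides it.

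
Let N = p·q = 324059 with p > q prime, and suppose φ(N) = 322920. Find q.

541

φ(n) = (p−1)(q−1) = n − (p+q) + 1, so p + q = 324059 − 322920 + 1 = 1140.
p and q are the roots of t² − 1140t + 324059 = 0.
Discriminant: 1140² − 4·324059 = 1299600 − 1296236 = 3364; √3364 = 58.
q = (1140 − 58)/2 = 541, p = (1140 + 58)/2 = 599.
Check: 541 · 599 = 324059.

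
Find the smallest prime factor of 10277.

43

10277 is odd.
Digit sum 17, not divisible by 3.
Ends in 7: not divisible by 5.
7: 10277 = 7·1468 + 1
11: 10277 = 11·934 + 3
13: 10277 = 13·790 + 7
17: 10277 = 17·604 + 9
19: 10277 = 19·540 + 17
23: 10277 = 23·446 + 19
29: 10277 = 29·354 + 11
31: 10277 = 31·331 + 16
37: 10277 = 37·277 + 28
41: 10277 = 41·250 + 27
43: 10277 = 43·239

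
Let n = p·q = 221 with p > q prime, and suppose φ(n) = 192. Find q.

φ(n) = (p−1)(q−1) = n − (p+q) + 1, so p + q = 221 − 192 + 1 = 30.
p and q are the roots of t² − 30t + 221 = 0.
Discriminant: 30² − 4·221 = 900 − 884 = 16; √16 = 4.
q = (30 − 4)/2 = 13, p = (30 + 4)/2 = 17.
Check: 13 · 17 = 221.

13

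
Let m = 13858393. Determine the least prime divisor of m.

13858393 is odd.
Digit sum 40, not divisible by 3.
Ends in 3: not divisible by 5.
7: 13858393 = 7·1979770 + 3
11: 13858393 = 11·1259853 + 10
13: 13858393 = 13·1066030 + 3
17: 13858393 = 17·815199 + 10
19: 13858393 = 19·729389 + 2
23: 13858393 = 23·602538 + 19
29: 13858393 = 29·477875 + 18
31: 13858393 = 31·447044 + 29
37: 13858393 = 37·374551 + 6
41: 13858393 = 41·338009 + 24
43: 13858393 = 43·322288 + 9
47: 13858393 = 47·294859 + 20
53: 13858393 = 53·261479 + 6
59: 13858393 = 59·234888 + 1
61: 13858393 = 61·227186 + 47
67: 13858393 = 67·206841 + 46
71: 13858393 = 71·195188 + 45
73: 13858393 = 73·189841

73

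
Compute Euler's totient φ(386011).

367080

Factor: 386011 = 43 · 47 · 191.
φ(386011) = (43−1) · (47−1) · (191−1) = 42 · 46 · 190 = 367080.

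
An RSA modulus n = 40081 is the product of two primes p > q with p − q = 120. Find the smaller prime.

149

Since p = q + 120, we have 40081 = q(q + 120), so q² + 120q − 40081 = 0.
Discriminant: 120² + 4·40081 = 14400 + 160324 = 174724; √174724 = 418.
q = (−120 + 418)/2 = 149, and p = q + 120 = 269.
Check: 149 · 269 = 40081.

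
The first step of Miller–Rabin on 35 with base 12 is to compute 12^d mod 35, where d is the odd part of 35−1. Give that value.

35 − 1 = 34 = 2^1 · 17, so d = 17.
12^1 ≡ 12 (mod 35)
12^2 ≡ 12^2 = 144 ≡ 4 (mod 35)
12^4 ≡ 4^2 = 16 ≡ 16 (mod 35)
12^8 ≡ 16^2 = 256 ≡ 11 (mod 35)
12^16 ≡ 11^2 = 121 ≡ 16 (mod 35)
17 = 16 + 1 in binary powers of 2.
So 12^17 ≡ 16 · 12 ≡ 17 (mod 35).
Squaring chain: 17; never reaches −1, so base 12 is a Miller–Rabin witness that 35 is composite.

17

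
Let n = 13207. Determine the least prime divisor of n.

47

13207 is odd.
Digit sum 13, not divisible by 3.
Ends in 7: not divisible by 5.
7: 13207 = 7·1886 + 5
11: 13207 = 11·1200 + 7
13: 13207 = 13·1015 + 12
17: 13207 = 17·776 + 15
19: 13207 = 19·695 + 2
23: 13207 = 23·574 + 5
29: 13207 = 29·455 + 12
31: 13207 = 31·426 + 1
37: 13207 = 37·356 + 35
41: 13207 = 41·322 + 5
43: 13207 = 43·307 + 6
47: 13207 = 47·281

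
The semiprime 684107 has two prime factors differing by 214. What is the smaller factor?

Since p = q + 214, we have 684107 = q(q + 214), so q² + 214q − 684107 = 0.
Discriminant: 214² + 4·684107 = 45796 + 2736428 = 2782224; √2782224 = 1668.
q = (−214 + 1668)/2 = 727, and p = q + 214 = 941.
Check: 727 · 941 = 684107.

727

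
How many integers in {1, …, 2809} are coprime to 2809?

2756

Factor: 2809 = 53^2.
φ(2809) = 53^1·(53−1) = 2756.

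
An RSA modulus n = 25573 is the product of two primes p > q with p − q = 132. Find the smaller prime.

107

Since p = q + 132, we have 25573 = q(q + 132), so q² + 132q − 25573 = 0.
Discriminant: 132² + 4·25573 = 17424 + 102292 = 119716; √119716 = 346.
q = (−132 + 346)/2 = 107, and p = q + 132 = 239.
Check: 107 · 239 = 25573.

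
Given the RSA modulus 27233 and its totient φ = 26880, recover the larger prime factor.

241

φ(n) = (p−1)(q−1) = n − (p+q) + 1, so p + q = 27233 − 26880 + 1 = 354.
p and q are the roots of t² − 354t + 27233 = 0.
Discriminant: 354² − 4·27233 = 125316 − 108932 = 16384; √16384 = 128.
q = (354 − 128)/2 = 113, p = (354 + 128)/2 = 241.
Check: 113 · 241 = 27233.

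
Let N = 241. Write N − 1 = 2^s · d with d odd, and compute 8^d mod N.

241 − 1 = 240 = 2^4 · 15, so d = 15.
8^1 ≡ 8 (mod 241)
8^2 ≡ 8^2 = 64 ≡ 64 (mod 241)
8^4 ≡ 64^2 = 4096 ≡ 240 (mod 241)
8^8 ≡ 240^2 = 57600 ≡ 1 (mod 241)
15 = 8 + 4 + 2 + 1 in binary powers of 2.
So 8^15 ≡ 1 · 240 · 64 · 8 ≡ 211 (mod 241).
Squaring chain: 211 → 177 → 240 → 1; reaches −1, so base 8 does not prove 241 composite.

211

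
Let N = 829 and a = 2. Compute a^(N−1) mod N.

1

2^1 ≡ 2 (mod 829)
2^2 ≡ 2^2 = 4 ≡ 4 (mod 829)
2^4 ≡ 4^2 = 16 ≡ 16 (mod 829)
2^8 ≡ 16^2 = 256 ≡ 256 (mod 829)
2^16 ≡ 256^2 = 65536 ≡ 45 (mod 829)
2^32 ≡ 45^2 = 2025 ≡ 367 (mod 829)
2^64 ≡ 367^2 = 134689 ≡ 391 (mod 829)
2^128 ≡ 391^2 = 152881 ≡ 345 (mod 829)
2^256 ≡ 345^2 = 119025 ≡ 478 (mod 829)
2^512 ≡ 478^2 = 228484 ≡ 509 (mod 829)
828 = 512 + 256 + 32 + 16 + 8 + 4 in binary powers of 2.
So 2^828 ≡ 509 · 478 · 367 · 45 · 256 · 16 ≡ 1 (mod 829).
Since the result is 1, base 2 gives no evidence that 829 is composite.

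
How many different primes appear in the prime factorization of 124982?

124982 = 2 · 62491
62491 = 11 · 5681
5681 = 13 · 437
437 = 19 · 23
124982 = 2 · 11 · 13 · 19 · 23, which has 5 distinct prime factors.

5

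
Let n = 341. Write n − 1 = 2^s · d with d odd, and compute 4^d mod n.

1

341 − 1 = 340 = 2^2 · 85, so d = 85.
4^1 ≡ 4 (mod 341)
4^2 ≡ 4^2 = 16 ≡ 16 (mod 341)
4^4 ≡ 16^2 = 256 ≡ 256 (mod 341)
4^8 ≡ 256^2 = 65536 ≡ 64 (mod 341)
4^16 ≡ 64^2 = 4096 ≡ 4 (mod 341)
4^32 ≡ 4^2 = 16 ≡ 16 (mod 341)
4^64 ≡ 16^2 = 256 ≡ 256 (mod 341)
85 = 64 + 16 + 4 + 1 in binary powers of 2.
So 4^85 ≡ 256 · 4 · 256 · 4 ≡ 1 (mod 341).
Since 4^d ≡ 1 (mod 341), base 4 does not prove 341 composite.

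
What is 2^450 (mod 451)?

122

2^1 ≡ 2 (mod 451)
2^2 ≡ 2^2 = 4 ≡ 4 (mod 451)
2^4 ≡ 4^2 = 16 ≡ 16 (mod 451)
2^8 ≡ 16^2 = 256 ≡ 256 (mod 451)
2^16 ≡ 256^2 = 65536 ≡ 141 (mod 451)
2^32 ≡ 141^2 = 19881 ≡ 37 (mod 451)
2^64 ≡ 37^2 = 1369 ≡ 16 (mod 451)
2^128 ≡ 16^2 = 256 ≡ 256 (mod 451)
2^256 ≡ 256^2 = 65536 ≡ 141 (mod 451)
450 = 256 + 128 + 64 + 2 in binary powers of 2.
So 2^450 ≡ 141 · 256 · 16 · 4 ≡ 122 (mod 451).
Since 122 ≠ 1, base 2 is a Fermat witness: 451 is composite.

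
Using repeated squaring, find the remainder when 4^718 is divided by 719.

1

4^1 ≡ 4 (mod 719)
4^2 ≡ 4^2 = 16 ≡ 16 (mod 719)
4^4 ≡ 16^2 = 256 ≡ 256 (mod 719)
4^8 ≡ 256^2 = 65536 ≡ 107 (mod 719)
4^16 ≡ 107^2 = 11449 ≡ 664 (mod 719)
4^32 ≡ 664^2 = 440896 ≡ 149 (mod 719)
4^64 ≡ 149^2 = 22201 ≡ 631 (mod 719)
4^128 ≡ 631^2 = 398161 ≡ 554 (mod 719)
4^256 ≡ 554^2 = 306916 ≡ 622 (mod 719)
4^512 ≡ 622^2 = 386884 ≡ 62 (mod 719)
718 = 512 + 128 + 64 + 8 + 4 + 2 in binary powers of 2.
So 4^718 ≡ 62 · 554 · 631 · 107 · 256 · 16 ≡ 1 (mod 719).
Since the result is 1, base 4 gives no evidence that 719 is composite.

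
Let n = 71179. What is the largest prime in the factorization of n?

79

71179 = 17 · 4187
4187 = 53 · 79
79 is prime.
So 71179 = 17 · 53 · 79; the largest prime factor is 79.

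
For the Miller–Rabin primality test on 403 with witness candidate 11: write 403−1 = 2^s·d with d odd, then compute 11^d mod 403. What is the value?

151

403 − 1 = 402 = 2^1 · 201, so d = 201.
11^1 ≡ 11 (mod 403)
11^2 ≡ 11^2 = 121 ≡ 121 (mod 403)
11^4 ≡ 121^2 = 14641 ≡ 133 (mod 403)
11^8 ≡ 133^2 = 17689 ≡ 360 (mod 403)
11^16 ≡ 360^2 = 129600 ≡ 237 (mod 403)
11^32 ≡ 237^2 = 56169 ≡ 152 (mod 403)
11^64 ≡ 152^2 = 23104 ≡ 133 (mod 403)
11^128 ≡ 133^2 = 17689 ≡ 360 (mod 403)
201 = 128 + 64 + 8 + 1 in binary powers of 2.
So 11^201 ≡ 360 · 133 · 360 · 11 ≡ 151 (mod 403).
Squaring chain: 151; never reaches −1, so base 11 is a Miller–Rabin witness that 403 is composite.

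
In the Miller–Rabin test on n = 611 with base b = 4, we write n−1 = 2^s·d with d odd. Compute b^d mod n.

101

611 − 1 = 610 = 2^1 · 305, so d = 305.
4^1 ≡ 4 (mod 611)
4^2 ≡ 4^2 = 16 ≡ 16 (mod 611)
4^4 ≡ 16^2 = 256 ≡ 256 (mod 611)
4^8 ≡ 256^2 = 65536 ≡ 159 (mod 611)
4^16 ≡ 159^2 = 25281 ≡ 230 (mod 611)
4^32 ≡ 230^2 = 52900 ≡ 354 (mod 611)
4^64 ≡ 354^2 = 125316 ≡ 61 (mod 611)
4^128 ≡ 61^2 = 3721 ≡ 55 (mod 611)
4^256 ≡ 55^2 = 3025 ≡ 581 (mod 611)
305 = 256 + 32 + 16 + 1 in binary powers of 2.
So 4^305 ≡ 581 · 354 · 230 · 4 ≡ 101 (mod 611).
Squaring chain: 101; never reaches −1, so base 4 is a Miller–Rabin witness that 611 is composite.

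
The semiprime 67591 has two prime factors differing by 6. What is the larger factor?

Since p = q + 6, we have 67591 = q(q + 6), so q² + 6q − 67591 = 0.
Discriminant: 6² + 4·67591 = 36 + 270364 = 270400; √270400 = 520.
q = (−6 + 520)/2 = 257, and p = q + 6 = 263.
Check: 257 · 263 = 67591.

263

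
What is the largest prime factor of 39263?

79

39263 = 7 · 5609
5609 = 71 · 79
79 is prime.
So 39263 = 7 · 71 · 79; the largest prime factor is 79.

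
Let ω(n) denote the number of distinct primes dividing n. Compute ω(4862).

4

4862 = 2 · 2431
2431 = 11 · 221
221 = 13 · 17
4862 = 2 · 11 · 13 · 17, which has 4 distinct prime factors.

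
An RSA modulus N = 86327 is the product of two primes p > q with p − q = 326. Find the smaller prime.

Since p = q + 326, we have 86327 = q(q + 326), so q² + 326q − 86327 = 0.
Discriminant: 326² + 4·86327 = 106276 + 345308 = 451584; √451584 = 672.
q = (−326 + 672)/2 = 173, and p = q + 326 = 499.
Check: 173 · 499 = 86327.

173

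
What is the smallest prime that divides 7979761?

7979761 is odd.
Digit sum 46, not divisible by 3.
Ends in 1: not divisible by 5.
7: 7979761 = 7·1139965 + 6
11: 7979761 = 11·725432 + 9
13: 7979761 = 13·613827 + 10
17: 7979761 = 17·469397 + 12
19: 7979761 = 19·419987 + 8
23: 7979761 = 23·346946 + 3
29: 7979761 = 29·275164 + 5
31: 7979761 = 31·257411 + 20
37: 7979761 = 37·215669 + 8
41: 7979761 = 41·194628 + 13
43: 7979761 = 43·185575 + 36
47: 7979761 = 47·169782 + 7
53: 7979761 = 53·150561 + 28
59: 7979761 = 59·135250 + 11
61: 7979761 = 61·130815 + 46
67: 7979761 = 67·119100 + 61
71: 7979761 = 71·112391

71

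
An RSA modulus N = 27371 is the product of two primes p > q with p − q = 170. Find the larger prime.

271

Since p = q + 170, we have 27371 = q(q + 170), so q² + 170q − 27371 = 0.
Discriminant: 170² + 4·27371 = 28900 + 109484 = 138384; √138384 = 372.
q = (−170 + 372)/2 = 101, and p = q + 170 = 271.
Check: 101 · 271 = 27371.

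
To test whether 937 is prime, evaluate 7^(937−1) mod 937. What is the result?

7^1 ≡ 7 (mod 937)
7^2 ≡ 7^2 = 49 ≡ 49 (mod 937)
7^4 ≡ 49^2 = 2401 ≡ 527 (mod 937)
7^8 ≡ 527^2 = 277729 ≡ 377 (mod 937)
7^16 ≡ 377^2 = 142129 ≡ 642 (mod 937)
7^32 ≡ 642^2 = 412164 ≡ 821 (mod 937)
7^64 ≡ 821^2 = 674041 ≡ 338 (mod 937)
7^128 ≡ 338^2 = 114244 ≡ 867 (mod 937)
7^256 ≡ 867^2 = 751689 ≡ 215 (mod 937)
7^512 ≡ 215^2 = 46225 ≡ 312 (mod 937)
936 = 512 + 256 + 128 + 32 + 8 in binary powers of 2.
So 7^936 ≡ 312 · 215 · 867 · 821 · 377 ≡ 1 (mod 937).
Since the result is 1, base 7 gives no evidence that 937 is composite.

1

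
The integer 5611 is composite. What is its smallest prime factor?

5611 is odd.
Digit sum 13, not divisible by 3.
Ends in 1: not divisible by 5.
7: 5611 = 7·801 + 4
11: 5611 = 11·510 + 1
13: 5611 = 13·431 + 8
17: 5611 = 17·330 + 1
19: 5611 = 19·295 + 6
23: 5611 = 23·243 + 22
29: 5611 = 29·193 + 14
31: 5611 = 31·181

31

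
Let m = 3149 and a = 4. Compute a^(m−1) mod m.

4^1 ≡ 4 (mod 3149)
4^2 ≡ 4^2 = 16 ≡ 16 (mod 3149)
4^4 ≡ 16^2 = 256 ≡ 256 (mod 3149)
4^8 ≡ 256^2 = 65536 ≡ 2556 (mod 3149)
4^16 ≡ 2556^2 = 6533136 ≡ 2110 (mod 3149)
4^32 ≡ 2110^2 = 4452100 ≡ 2563 (mod 3149)
4^64 ≡ 2563^2 = 6568969 ≡ 155 (mod 3149)
4^128 ≡ 155^2 = 24025 ≡ 1982 (mod 3149)
4^256 ≡ 1982^2 = 3928324 ≡ 1521 (mod 3149)
4^512 ≡ 1521^2 = 2313441 ≡ 2075 (mod 3149)
4^1024 ≡ 2075^2 = 4305625 ≡ 942 (mod 3149)
4^2048 ≡ 942^2 = 887364 ≡ 2495 (mod 3149)
3148 = 2048 + 1024 + 64 + 8 + 4 in binary powers of 2.
So 4^3148 ≡ 2495 · 942 · 155 · 2556 · 256 ≡ 3138 (mod 3149).
Since 3138 ≠ 1, base 4 is a Fermat witness: 3149 is composite.

3138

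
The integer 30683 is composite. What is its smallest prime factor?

30683 is odd.
Digit sum 20, not divisible by 3.
Ends in 3: not divisible by 5.
7: 30683 = 7·4383 + 2
11: 30683 = 11·2789 + 4
13: 30683 = 13·2360 + 3
17: 30683 = 17·1804 + 15
19: 30683 = 19·1614 + 17
23: 30683 = 23·1334 + 1
29: 30683 = 29·1058 + 1
31: 30683 = 31·989 + 24
37: 30683 = 37·829 + 10
41: 30683 = 41·748 + 15
43: 30683 = 43·713 + 24
47: 30683 = 47·652 + 39
53: 30683 = 53·578 + 49
59: 30683 = 59·520 + 3
61: 30683 = 61·503

61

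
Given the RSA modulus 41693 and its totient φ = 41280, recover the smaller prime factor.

φ(n) = (p−1)(q−1) = n − (p+q) + 1, so p + q = 41693 − 41280 + 1 = 414.
p and q are the roots of t² − 414t + 41693 = 0.
Discriminant: 414² − 4·41693 = 171396 − 166772 = 4624; √4624 = 68.
q = (414 − 68)/2 = 173, p = (414 + 68)/2 = 241.
Check: 173 · 241 = 41693.

173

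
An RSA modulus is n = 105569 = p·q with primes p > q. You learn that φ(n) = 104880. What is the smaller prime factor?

φ(n) = (p−1)(q−1) = n − (p+q) + 1, so p + q = 105569 − 104880 + 1 = 690.
p and q are the roots of t² − 690t + 105569 = 0.
Discriminant: 690² − 4·105569 = 476100 − 422276 = 53824; √53824 = 232.
q = (690 − 232)/2 = 229, p = (690 + 232)/2 = 461.
Check: 229 · 461 = 105569.

229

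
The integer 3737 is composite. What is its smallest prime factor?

37

3737 is odd.
Digit sum 20, not divisible by 3.
Ends in 7: not divisible by 5.
7: 3737 = 7·533 + 6
11: 3737 = 11·339 + 8
13: 3737 = 13·287 + 6
17: 3737 = 17·219 + 14
19: 3737 = 19·196 + 13
23: 3737 = 23·162 + 11
29: 3737 = 29·128 + 25
31: 3737 = 31·120 + 17
37: 3737 = 37·101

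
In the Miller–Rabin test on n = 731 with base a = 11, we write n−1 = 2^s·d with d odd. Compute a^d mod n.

731 − 1 = 730 = 2^1 · 365, so d = 365.
11^1 ≡ 11 (mod 731)
11^2 ≡ 11^2 = 121 ≡ 121 (mod 731)
11^4 ≡ 121^2 = 14641 ≡ 21 (mod 731)
11^8 ≡ 21^2 = 441 ≡ 441 (mod 731)
11^16 ≡ 441^2 = 194481 ≡ 35 (mod 731)
11^32 ≡ 35^2 = 1225 ≡ 494 (mod 731)
11^64 ≡ 494^2 = 244036 ≡ 613 (mod 731)
11^128 ≡ 613^2 = 375769 ≡ 35 (mod 731)
11^256 ≡ 35^2 = 1225 ≡ 494 (mod 731)
365 = 256 + 64 + 32 + 8 + 4 + 1 in binary powers of 2.
So 11^365 ≡ 494 · 613 · 494 · 441 · 21 · 11 ≡ 398 (mod 731).
Squaring chain: 398; never reaches −1, so base 11 is a Miller–Rabin witness that 731 is composite.

398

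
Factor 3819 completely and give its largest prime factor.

3819 = 3 · 1273
1273 = 19 · 67
67 is prime.
So 3819 = 3 · 19 · 67; the largest prime factor is 67.

67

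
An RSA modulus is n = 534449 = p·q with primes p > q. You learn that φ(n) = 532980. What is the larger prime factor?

811

φ(n) = (p−1)(q−1) = n − (p+q) + 1, so p + q = 534449 − 532980 + 1 = 1470.
p and q are the roots of t² − 1470t + 534449 = 0.
Discriminant: 1470² − 4·534449 = 2160900 − 2137796 = 23104; √23104 = 152.
q = (1470 − 152)/2 = 659, p = (1470 + 152)/2 = 811.
Check: 659 · 811 = 534449.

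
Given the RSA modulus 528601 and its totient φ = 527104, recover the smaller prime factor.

569

φ(n) = (p−1)(q−1) = n − (p+q) + 1, so p + q = 528601 − 527104 + 1 = 1498.
p and q are the roots of t² − 1498t + 528601 = 0.
Discriminant: 1498² − 4·528601 = 2244004 − 2114404 = 129600; √129600 = 360.
q = (1498 − 360)/2 = 569, p = (1498 + 360)/2 = 929.
Check: 569 · 929 = 528601.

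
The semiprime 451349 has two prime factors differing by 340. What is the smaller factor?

Since p = q + 340, we have 451349 = q(q + 340), so q² + 340q − 451349 = 0.
Discriminant: 340² + 4·451349 = 115600 + 1805396 = 1920996; √1920996 = 1386.
q = (−340 + 1386)/2 = 523, and p = q + 340 = 863.
Check: 523 · 863 = 451349.

523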